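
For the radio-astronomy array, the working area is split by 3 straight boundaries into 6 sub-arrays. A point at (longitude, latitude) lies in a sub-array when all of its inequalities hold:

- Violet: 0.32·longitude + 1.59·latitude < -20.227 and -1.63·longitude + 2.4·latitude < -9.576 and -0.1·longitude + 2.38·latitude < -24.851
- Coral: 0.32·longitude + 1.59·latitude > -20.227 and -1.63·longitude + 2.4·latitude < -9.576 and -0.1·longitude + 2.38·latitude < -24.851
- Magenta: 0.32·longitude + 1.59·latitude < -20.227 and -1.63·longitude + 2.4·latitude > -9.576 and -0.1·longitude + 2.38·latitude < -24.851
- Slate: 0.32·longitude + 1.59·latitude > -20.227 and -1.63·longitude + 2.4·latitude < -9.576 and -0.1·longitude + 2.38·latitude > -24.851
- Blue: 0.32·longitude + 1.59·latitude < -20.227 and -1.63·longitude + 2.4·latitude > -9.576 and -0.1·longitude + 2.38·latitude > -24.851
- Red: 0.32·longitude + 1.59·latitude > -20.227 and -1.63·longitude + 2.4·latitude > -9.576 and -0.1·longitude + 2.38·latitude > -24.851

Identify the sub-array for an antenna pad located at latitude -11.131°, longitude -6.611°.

0.32·-6.611 + 1.59·-11.131 = -19.814, which is > -20.227
-1.63·-6.611 + 2.4·-11.131 = -15.938, which is < -9.576
-0.1·-6.611 + 2.38·-11.131 = -25.831, which is < -24.851
This sign pattern matches Coral.

Coral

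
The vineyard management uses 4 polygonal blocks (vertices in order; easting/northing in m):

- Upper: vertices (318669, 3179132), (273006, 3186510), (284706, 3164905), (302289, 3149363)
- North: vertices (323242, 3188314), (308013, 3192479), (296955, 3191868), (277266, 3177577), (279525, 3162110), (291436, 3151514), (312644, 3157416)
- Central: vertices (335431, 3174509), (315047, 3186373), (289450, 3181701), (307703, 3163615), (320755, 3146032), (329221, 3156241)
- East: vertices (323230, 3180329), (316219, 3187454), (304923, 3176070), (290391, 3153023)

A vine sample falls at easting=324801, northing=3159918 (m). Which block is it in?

Cast a ray rightward from (324801, 3159918). For each polygon, the edges (by vertex number in listed order) whose endpoints lie on opposite sides of northing = 3159918, where each meets that height, and whether that is right or left of the point:
Upper: 3–4 at easting≈290347.9 (left), 4–1 at easting≈308096.7 (left) → 0 crossings.
North: 5–6 at easting≈281989.0 (left), 7–1 at easting≈313502.2 (left) → 0 crossings.
Central: 4–5 at easting≈310447.3 (left), 6–1 at easting≈330471.0 (right) → 1 crossing.
East: 3–4 at easting≈294738.6 (left), 4–1 at easting≈298683.1 (left) → 0 crossings.
Only Central has an odd count, so the point is inside Central.

Central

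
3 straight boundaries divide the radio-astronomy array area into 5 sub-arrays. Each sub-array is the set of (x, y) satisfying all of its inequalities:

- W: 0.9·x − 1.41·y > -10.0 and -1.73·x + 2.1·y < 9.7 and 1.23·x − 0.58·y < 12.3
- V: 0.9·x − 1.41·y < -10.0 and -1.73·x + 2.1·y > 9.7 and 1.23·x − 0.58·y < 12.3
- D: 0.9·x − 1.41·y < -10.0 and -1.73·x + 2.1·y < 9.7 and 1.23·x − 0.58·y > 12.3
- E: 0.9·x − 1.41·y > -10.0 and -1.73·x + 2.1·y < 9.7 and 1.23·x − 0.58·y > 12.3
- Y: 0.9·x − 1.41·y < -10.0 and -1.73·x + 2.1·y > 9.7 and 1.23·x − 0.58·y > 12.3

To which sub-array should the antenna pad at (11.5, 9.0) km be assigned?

W

0.9·11.5 − 1.41·9.0 = -2.340, which is > -10.0
-1.73·11.5 + 2.1·9.0 = -0.995, which is < 9.7
1.23·11.5 − 0.58·9.0 = 8.925, which is < 12.3
This sign pattern matches W.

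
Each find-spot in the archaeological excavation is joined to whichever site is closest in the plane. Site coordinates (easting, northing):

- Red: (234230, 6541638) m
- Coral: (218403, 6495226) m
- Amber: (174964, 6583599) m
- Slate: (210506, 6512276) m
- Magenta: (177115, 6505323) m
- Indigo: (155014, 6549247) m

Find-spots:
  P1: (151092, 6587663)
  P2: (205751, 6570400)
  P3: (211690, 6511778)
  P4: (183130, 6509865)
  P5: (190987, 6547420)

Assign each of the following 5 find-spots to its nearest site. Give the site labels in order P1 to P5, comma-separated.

P1 → Amber (d²=586388480.00)
P2 → Amber (d²=1122052970.00)
P3 → Slate (d²=1649860.00)
P4 → Magenta (d²=56809989.00)
P5 → Indigo (d²=1297394658.00)

Amber, Amber, Slate, Magenta, Indigo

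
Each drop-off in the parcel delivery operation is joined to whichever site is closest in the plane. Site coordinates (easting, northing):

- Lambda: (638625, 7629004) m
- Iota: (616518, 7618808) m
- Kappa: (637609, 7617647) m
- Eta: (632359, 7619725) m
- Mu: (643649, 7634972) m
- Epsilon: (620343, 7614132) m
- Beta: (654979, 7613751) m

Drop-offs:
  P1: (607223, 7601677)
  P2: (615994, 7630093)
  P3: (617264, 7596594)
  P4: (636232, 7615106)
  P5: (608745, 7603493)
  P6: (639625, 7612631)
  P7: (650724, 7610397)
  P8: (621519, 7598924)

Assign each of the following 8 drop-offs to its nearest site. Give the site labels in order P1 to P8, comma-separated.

Epsilon, Iota, Epsilon, Kappa, Epsilon, Kappa, Beta, Epsilon

P1 → Epsilon (d²=327261425.00)
P2 → Iota (d²=127625801.00)
P3 → Epsilon (d²=317061685.00)
P4 → Kappa (d²=8352810.00)
P5 → Epsilon (d²=247701925.00)
P6 → Kappa (d²=29224512.00)
P7 → Beta (d²=29354341.00)
P8 → Epsilon (d²=232666240.00)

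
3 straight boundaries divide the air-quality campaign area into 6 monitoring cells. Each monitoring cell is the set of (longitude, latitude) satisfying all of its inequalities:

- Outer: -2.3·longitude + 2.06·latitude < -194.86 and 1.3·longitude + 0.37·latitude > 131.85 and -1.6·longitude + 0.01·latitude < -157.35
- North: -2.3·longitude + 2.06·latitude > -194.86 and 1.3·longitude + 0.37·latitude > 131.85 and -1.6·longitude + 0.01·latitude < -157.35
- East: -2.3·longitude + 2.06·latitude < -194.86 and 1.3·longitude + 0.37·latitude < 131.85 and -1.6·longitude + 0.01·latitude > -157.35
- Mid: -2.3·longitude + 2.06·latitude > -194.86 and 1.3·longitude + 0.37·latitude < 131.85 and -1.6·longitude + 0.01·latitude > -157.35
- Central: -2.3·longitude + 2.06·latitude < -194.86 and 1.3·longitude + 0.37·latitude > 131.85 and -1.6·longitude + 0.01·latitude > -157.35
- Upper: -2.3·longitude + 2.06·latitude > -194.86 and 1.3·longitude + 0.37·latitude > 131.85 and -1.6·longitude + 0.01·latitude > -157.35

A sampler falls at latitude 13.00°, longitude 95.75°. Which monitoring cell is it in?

-2.3·95.75 + 2.06·13.00 = -193.445, which is > -194.86
1.3·95.75 + 0.37·13.00 = 129.285, which is < 131.85
-1.6·95.75 + 0.01·13.00 = -153.070, which is > -157.35
This sign pattern matches Mid.

Mid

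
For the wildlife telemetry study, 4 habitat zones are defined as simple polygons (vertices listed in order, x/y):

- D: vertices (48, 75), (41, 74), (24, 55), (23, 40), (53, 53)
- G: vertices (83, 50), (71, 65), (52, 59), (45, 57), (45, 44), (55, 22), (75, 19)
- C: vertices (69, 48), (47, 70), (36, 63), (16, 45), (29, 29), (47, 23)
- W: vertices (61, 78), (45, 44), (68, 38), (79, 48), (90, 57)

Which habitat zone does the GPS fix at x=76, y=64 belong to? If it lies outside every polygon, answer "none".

Cast a ray rightward from (76, 64). For each polygon, the edges (by vertex number in listed order) whose endpoints lie on opposite sides of y = 64, where each meets that height, and whether that is right or left of the point:
D: 2–3 at x≈32.1 (left), 5–1 at x≈50.5 (left) → 0 crossings.
G: 1–2 at x≈71.8 (left), 2–3 at x≈67.8 (left) → 0 crossings.
C: 1–2 at x≈53.0 (left), 2–3 at x≈37.6 (left) → 0 crossings.
W: 1–2 at x≈54.4 (left), 5–1 at x≈80.3 (right) → 1 crossing.
Only W has an odd count, so the point is inside W.

W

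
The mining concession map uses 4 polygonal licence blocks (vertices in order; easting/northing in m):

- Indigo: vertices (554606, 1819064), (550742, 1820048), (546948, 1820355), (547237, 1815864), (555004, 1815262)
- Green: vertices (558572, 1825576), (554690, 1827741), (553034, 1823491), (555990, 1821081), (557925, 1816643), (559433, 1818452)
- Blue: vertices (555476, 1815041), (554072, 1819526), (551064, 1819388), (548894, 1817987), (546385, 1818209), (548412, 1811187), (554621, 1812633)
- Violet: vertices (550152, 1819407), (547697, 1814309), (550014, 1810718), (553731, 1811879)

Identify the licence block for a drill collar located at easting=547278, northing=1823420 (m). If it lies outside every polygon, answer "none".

Cast a ray rightward from (547278, 1823420). For each polygon, the edges (by vertex number in listed order) whose endpoints lie on opposite sides of northing = 1823420, where each meets that height, and whether that is right or left of the point:
Indigo: no edge straddles that height → 0 crossings.
Green: 3–4 at easting≈553121.1 (right), 6–1 at easting≈558832.6 (right) → 2 crossings.
Blue: no edge straddles that height → 0 crossings.
Violet: no edge straddles that height → 0 crossings.
All counts are even, so the point lies outside every listed polygon.

none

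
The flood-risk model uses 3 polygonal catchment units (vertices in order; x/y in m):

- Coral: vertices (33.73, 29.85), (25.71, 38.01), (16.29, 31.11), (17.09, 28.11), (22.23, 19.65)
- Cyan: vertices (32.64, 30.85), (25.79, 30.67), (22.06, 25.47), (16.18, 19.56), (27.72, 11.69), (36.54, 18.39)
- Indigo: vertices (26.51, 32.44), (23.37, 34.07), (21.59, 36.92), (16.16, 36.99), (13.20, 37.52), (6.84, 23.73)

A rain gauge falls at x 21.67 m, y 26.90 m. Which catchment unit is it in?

Cast a ray rightward from (21.67, 26.90). For each polygon, the edges (by vertex number in listed order) whose endpoints lie on opposite sides of y = 26.90, where each meets that height, and whether that is right or left of the point:
Coral: 4–5 at x≈17.825 (left), 5–1 at x≈30.404 (right) → 1 crossing.
Cyan: 2–3 at x≈23.086 (right), 6–1 at x≈33.876 (right) → 2 crossings.
Indigo: 5–6 at x≈8.302 (left), 6–1 at x≈13.999 (left) → 0 crossings.
Only Coral has an odd count, so the point is inside Coral.

Coral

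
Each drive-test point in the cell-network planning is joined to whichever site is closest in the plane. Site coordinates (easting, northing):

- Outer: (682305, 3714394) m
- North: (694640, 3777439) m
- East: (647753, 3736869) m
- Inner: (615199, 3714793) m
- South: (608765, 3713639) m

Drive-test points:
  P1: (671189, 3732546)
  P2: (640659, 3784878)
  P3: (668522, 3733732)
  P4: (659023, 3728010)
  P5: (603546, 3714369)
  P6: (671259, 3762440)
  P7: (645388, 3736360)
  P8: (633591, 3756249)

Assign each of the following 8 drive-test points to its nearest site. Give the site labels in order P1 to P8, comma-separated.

P1 → Outer (d²=453060560.00)
P2 → East (d²=2355188917.00)
P3 → East (d²=441192130.00)
P4 → East (d²=205494781.00)
P5 → South (d²=27770861.00)
P6 → North (d²=771641162.00)
P7 → East (d²=5852306.00)
P8 → East (d²=576146644.00)

Outer, East, East, East, South, North, East, East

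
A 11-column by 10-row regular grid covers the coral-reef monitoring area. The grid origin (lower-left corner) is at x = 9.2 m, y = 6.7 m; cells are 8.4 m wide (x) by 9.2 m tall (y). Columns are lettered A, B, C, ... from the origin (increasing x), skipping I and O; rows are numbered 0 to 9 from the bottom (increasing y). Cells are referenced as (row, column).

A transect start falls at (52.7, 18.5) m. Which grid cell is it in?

Column index: ⌊(52.7 − 9.2) / 8.4⌋ = ⌊5.179⌋ = 5 → column F
Row offset from origin: ⌊(18.5 − 6.7) / 9.2⌋ = ⌊1.283⌋ = 1 → row 1

(1, F)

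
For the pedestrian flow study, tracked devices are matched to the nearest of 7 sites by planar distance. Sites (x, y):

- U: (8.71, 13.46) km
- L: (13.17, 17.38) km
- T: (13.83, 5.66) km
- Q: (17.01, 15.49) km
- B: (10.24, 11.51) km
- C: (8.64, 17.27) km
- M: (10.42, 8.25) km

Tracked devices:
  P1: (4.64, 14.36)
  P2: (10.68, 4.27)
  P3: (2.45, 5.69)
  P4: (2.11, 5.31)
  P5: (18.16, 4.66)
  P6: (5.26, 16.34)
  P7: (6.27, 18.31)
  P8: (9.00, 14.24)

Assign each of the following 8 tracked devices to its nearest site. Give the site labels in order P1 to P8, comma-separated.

P1 → U (d²=17.37)
P2 → T (d²=11.85)
P3 → M (d²=70.07)
P4 → M (d²=77.70)
P5 → T (d²=19.75)
P6 → C (d²=12.29)
P7 → C (d²=6.70)
P8 → U (d²=0.69)

U, T, M, M, T, C, C, U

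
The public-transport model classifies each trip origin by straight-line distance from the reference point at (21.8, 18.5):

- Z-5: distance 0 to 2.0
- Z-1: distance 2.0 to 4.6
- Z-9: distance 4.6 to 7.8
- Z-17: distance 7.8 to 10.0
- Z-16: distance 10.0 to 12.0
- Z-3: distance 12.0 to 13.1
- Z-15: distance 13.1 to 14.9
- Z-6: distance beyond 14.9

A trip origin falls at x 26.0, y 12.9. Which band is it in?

Distance = √((26.0−21.8)² + (12.9−18.5)²) = √(17.640 + 31.360) = 7.000.
4.6 ≤ 7.000 < 7.8 → Z-9.

Z-9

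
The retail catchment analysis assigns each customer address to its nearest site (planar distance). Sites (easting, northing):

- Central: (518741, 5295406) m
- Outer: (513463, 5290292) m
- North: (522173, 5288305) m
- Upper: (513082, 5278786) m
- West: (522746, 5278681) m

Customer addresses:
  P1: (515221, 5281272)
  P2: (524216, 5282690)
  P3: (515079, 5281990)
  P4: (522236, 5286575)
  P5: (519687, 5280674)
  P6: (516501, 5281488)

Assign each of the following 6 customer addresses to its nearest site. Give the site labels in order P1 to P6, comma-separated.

Upper, West, Upper, North, West, Upper

P1 → Upper (d²=10755517.00)
P2 → West (d²=18232981.00)
P3 → Upper (d²=14253625.00)
P4 → North (d²=2996869.00)
P5 → West (d²=13329530.00)
P6 → Upper (d²=18990365.00)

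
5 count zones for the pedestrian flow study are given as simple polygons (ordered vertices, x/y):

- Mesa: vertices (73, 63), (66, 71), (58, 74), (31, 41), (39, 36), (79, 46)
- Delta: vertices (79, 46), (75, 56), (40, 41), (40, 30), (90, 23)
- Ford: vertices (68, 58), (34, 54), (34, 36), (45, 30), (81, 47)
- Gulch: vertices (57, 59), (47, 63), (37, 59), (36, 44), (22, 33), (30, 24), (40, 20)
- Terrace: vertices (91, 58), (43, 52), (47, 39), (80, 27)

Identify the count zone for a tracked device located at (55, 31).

Delta

Cast a ray rightward from (55, 31). For each polygon, the edges (by vertex number in listed order) whose endpoints lie on opposite sides of y = 31, where each meets that height, and whether that is right or left of the point:
Mesa: no edge straddles that height → 0 crossings.
Delta: 3–4 at x≈40.0 (left), 5–1 at x≈86.2 (right) → 1 crossing.
Ford: 3–4 at x≈43.2 (left), 4–5 at x≈47.1 (left) → 0 crossings.
Gulch: 5–6 at x≈23.8 (left), 7–1 at x≈44.8 (left) → 0 crossings.
Terrace: 3–4 at x≈69.0 (right), 4–1 at x≈81.4 (right) → 2 crossings.
Only Delta has an odd count, so the point is inside Delta.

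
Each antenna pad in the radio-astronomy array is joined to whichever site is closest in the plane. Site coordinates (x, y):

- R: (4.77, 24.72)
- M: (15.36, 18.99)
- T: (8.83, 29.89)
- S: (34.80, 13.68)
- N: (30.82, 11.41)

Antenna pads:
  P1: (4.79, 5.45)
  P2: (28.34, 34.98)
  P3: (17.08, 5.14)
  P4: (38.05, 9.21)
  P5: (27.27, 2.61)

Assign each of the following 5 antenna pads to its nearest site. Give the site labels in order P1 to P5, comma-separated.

P1 → M (d²=295.06)
P2 → T (d²=406.55)
P3 → M (d²=194.78)
P4 → S (d²=30.54)
P5 → N (d²=90.04)

M, T, M, S, N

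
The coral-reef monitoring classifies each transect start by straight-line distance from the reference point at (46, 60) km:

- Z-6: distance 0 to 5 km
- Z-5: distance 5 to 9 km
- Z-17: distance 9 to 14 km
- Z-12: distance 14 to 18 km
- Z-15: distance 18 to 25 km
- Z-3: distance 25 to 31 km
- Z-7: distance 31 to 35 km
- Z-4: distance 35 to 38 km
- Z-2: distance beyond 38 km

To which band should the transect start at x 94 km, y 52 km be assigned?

Distance = √((94−46)² + (52−60)²) = √(2304.000 + 64.000) = 48.662 km.
38 ≤ 48.662 < ∞ → Z-2.

Z-2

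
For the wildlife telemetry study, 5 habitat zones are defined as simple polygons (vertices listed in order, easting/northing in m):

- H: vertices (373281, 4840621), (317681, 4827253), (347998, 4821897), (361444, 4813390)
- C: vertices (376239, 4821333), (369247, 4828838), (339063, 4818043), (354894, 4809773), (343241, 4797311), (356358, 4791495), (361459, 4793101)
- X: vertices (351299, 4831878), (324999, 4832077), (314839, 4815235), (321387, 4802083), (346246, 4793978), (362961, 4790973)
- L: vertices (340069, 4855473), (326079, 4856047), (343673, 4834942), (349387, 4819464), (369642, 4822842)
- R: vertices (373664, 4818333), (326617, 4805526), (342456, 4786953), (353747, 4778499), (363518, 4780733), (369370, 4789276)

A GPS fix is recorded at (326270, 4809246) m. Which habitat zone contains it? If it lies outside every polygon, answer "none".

X

Cast a ray rightward from (326270, 4809246). For each polygon, the edges (by vertex number in listed order) whose endpoints lie on opposite sides of northing = 4809246, where each meets that height, and whether that is right or left of the point:
H: no edge straddles that height → 0 crossings.
C: 4–5 at easting≈354401.2 (right), 7–1 at easting≈369911.2 (right) → 2 crossings.
X: 3–4 at easting≈317820.7 (left), 6–1 at easting≈357751.4 (right) → 1 crossing.
L: no edge straddles that height → 0 crossings.
R: 1–2 at easting≈340282.6 (right), 6–1 at easting≈372321.1 (right) → 2 crossings.
Only X has an odd count, so the point is inside X.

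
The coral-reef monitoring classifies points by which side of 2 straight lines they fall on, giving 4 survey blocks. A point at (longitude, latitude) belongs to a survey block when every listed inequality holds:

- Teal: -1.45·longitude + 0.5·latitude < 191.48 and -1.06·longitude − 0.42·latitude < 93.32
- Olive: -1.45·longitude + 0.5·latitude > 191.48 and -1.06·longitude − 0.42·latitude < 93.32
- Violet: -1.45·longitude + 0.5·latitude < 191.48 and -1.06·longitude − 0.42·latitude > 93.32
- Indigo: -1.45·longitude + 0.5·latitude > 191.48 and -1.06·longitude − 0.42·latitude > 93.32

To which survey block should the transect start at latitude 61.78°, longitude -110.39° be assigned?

Teal

-1.45·-110.39 + 0.5·61.78 = 190.955, which is < 191.48
-1.06·-110.39 − 0.42·61.78 = 91.066, which is < 93.32
This sign pattern matches Teal.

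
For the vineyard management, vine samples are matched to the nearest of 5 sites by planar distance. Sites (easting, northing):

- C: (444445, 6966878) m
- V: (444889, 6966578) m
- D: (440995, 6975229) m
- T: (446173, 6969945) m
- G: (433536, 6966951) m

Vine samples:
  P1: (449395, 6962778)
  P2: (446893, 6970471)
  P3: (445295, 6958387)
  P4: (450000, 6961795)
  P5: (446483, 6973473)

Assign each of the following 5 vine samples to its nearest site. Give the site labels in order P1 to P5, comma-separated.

P1 → V (d²=34744036.00)
P2 → T (d²=795076.00)
P3 → V (d²=67257317.00)
P4 → V (d²=48999410.00)
P5 → T (d²=12542884.00)

V, T, V, V, T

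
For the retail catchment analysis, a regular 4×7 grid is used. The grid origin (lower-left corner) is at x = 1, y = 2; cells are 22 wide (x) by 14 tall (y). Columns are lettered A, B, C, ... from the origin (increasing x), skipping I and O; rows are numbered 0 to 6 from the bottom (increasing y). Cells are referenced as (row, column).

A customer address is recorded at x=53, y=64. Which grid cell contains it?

Column index: ⌊(53 − 1) / 22⌋ = ⌊2.364⌋ = 2 → column C
Row offset from origin: ⌊(64 − 2) / 14⌋ = ⌊4.429⌋ = 4 → row 4

(4, C)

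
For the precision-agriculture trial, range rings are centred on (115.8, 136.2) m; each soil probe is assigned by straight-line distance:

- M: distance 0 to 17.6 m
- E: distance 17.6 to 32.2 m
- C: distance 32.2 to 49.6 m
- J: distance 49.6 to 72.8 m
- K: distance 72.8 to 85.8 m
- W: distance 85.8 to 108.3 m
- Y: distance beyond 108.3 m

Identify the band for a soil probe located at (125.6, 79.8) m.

Distance = √((125.6−115.8)² + (79.8−136.2)²) = √(96.040 + 3180.960) = 57.245 m.
49.6 ≤ 57.245 < 72.8 → J.

J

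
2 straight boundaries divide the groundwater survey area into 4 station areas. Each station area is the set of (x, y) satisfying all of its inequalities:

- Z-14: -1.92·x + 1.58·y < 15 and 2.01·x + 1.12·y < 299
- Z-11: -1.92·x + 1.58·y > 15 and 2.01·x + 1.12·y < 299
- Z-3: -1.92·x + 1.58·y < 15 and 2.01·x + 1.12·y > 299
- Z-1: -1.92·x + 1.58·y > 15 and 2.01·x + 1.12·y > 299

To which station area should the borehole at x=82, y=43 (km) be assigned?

-1.92·82 + 1.58·43 = -89.500, which is < 15
2.01·82 + 1.12·43 = 212.980, which is < 299
This sign pattern matches Z-14.

Z-14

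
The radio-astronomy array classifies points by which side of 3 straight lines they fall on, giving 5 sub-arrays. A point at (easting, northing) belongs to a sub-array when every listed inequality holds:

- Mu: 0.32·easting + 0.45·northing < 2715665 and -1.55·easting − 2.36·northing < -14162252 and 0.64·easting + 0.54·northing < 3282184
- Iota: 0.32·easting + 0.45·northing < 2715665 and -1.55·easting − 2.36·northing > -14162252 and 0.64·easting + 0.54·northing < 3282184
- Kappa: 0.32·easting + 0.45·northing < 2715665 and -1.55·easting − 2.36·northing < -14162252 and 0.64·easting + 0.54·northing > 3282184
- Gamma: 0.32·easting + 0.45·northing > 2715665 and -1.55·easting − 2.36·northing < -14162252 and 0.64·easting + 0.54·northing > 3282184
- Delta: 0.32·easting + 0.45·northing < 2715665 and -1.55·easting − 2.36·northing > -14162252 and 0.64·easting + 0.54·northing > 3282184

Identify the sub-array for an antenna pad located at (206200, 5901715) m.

0.32·206200 + 0.45·5901715 = 2721755.750, which is > 2715665
-1.55·206200 − 2.36·5901715 = -14247657.400, which is < -14162252
0.64·206200 + 0.54·5901715 = 3318894.100, which is > 3282184
This sign pattern matches Gamma.

Gamma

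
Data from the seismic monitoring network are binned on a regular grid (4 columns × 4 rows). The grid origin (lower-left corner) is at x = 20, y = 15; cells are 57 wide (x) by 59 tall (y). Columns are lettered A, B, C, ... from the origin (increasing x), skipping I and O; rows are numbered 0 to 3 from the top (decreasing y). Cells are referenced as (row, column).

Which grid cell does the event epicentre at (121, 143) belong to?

Column index: ⌊(121 − 20) / 57⌋ = ⌊1.772⌋ = 1 → column B
Row offset from origin: ⌊(143 − 15) / 59⌋ = ⌊2.169⌋ = 2 → row 1 (counted from top)

(1, B)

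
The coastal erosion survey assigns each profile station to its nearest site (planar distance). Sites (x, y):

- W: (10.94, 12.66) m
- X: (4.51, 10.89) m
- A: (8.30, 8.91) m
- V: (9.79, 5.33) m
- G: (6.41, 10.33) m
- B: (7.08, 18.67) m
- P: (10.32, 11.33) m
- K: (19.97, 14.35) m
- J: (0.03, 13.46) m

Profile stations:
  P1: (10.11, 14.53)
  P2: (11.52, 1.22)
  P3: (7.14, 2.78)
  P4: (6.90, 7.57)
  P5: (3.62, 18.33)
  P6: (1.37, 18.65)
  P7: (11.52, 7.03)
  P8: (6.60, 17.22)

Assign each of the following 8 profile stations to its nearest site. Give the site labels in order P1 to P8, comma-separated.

P1 → W (d²=4.19)
P2 → V (d²=19.89)
P3 → V (d²=13.52)
P4 → A (d²=3.76)
P5 → B (d²=12.09)
P6 → J (d²=28.73)
P7 → V (d²=5.88)
P8 → B (d²=2.33)

W, V, V, A, B, J, V, B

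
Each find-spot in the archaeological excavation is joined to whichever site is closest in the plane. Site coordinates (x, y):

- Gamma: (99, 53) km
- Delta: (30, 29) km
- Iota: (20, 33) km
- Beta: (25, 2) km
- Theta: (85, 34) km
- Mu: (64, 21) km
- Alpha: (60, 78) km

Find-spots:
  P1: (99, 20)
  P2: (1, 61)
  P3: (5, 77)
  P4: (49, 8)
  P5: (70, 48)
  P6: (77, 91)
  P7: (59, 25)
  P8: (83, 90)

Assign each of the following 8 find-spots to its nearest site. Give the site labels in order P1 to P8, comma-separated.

Theta, Iota, Iota, Mu, Theta, Alpha, Mu, Alpha

P1 → Theta (d²=392.00)
P2 → Iota (d²=1145.00)
P3 → Iota (d²=2161.00)
P4 → Mu (d²=394.00)
P5 → Theta (d²=421.00)
P6 → Alpha (d²=458.00)
P7 → Mu (d²=41.00)
P8 → Alpha (d²=673.00)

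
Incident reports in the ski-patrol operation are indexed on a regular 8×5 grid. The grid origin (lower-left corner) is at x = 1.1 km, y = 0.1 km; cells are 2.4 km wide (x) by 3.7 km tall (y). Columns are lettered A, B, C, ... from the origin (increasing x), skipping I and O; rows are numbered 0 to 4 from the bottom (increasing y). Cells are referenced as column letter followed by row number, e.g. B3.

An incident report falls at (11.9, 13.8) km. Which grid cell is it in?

E3

Column index: ⌊(11.9 − 1.1) / 2.4⌋ = ⌊4.500⌋ = 4 → column E
Row offset from origin: ⌊(13.8 − 0.1) / 3.7⌋ = ⌊3.703⌋ = 3 → row 3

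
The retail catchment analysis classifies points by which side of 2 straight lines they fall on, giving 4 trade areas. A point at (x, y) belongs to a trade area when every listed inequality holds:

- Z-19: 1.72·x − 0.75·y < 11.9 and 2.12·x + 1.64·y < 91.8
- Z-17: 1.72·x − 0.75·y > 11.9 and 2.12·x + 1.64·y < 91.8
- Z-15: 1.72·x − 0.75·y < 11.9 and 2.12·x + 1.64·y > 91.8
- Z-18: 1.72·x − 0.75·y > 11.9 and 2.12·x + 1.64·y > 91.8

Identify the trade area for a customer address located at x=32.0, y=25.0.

1.72·32.0 − 0.75·25.0 = 36.290, which is > 11.9
2.12·32.0 + 1.64·25.0 = 108.840, which is > 91.8
This sign pattern matches Z-18.

Z-18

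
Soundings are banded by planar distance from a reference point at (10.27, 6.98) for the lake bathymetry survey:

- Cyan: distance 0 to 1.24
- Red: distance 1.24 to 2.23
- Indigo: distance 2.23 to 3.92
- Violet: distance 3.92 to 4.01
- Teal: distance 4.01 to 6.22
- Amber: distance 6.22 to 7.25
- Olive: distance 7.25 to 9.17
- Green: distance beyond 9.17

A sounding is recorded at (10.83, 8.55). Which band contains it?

Red

Distance = √((10.83−10.27)² + (8.55−6.98)²) = √(0.314 + 2.465) = 1.667.
1.24 ≤ 1.667 < 2.23 → Red.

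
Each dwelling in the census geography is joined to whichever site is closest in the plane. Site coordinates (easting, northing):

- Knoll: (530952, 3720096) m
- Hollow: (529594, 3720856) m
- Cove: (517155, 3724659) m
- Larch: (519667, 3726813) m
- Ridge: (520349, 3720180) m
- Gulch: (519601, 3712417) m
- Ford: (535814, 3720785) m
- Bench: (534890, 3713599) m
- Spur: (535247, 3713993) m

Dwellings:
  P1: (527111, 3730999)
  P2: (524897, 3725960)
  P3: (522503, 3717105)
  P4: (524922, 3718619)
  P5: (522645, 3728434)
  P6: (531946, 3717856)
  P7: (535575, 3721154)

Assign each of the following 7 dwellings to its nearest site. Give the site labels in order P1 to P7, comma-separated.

Larch, Larch, Ridge, Ridge, Larch, Knoll, Ford

P1 → Larch (d²=72935732.00)
P2 → Larch (d²=28080509.00)
P3 → Ridge (d²=14095341.00)
P4 → Ridge (d²=23349050.00)
P5 → Larch (d²=11496125.00)
P6 → Knoll (d²=6005636.00)
P7 → Ford (d²=193282.00)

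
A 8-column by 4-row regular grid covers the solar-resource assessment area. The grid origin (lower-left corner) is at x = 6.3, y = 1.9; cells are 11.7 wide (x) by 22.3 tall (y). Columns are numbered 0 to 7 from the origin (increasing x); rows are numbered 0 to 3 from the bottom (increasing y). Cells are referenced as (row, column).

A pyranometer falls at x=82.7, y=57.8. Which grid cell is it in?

Column index: ⌊(82.7 − 6.3) / 11.7⌋ = ⌊6.530⌋ = 6
Row offset from origin: ⌊(57.8 − 1.9) / 22.3⌋ = ⌊2.507⌋ = 2 → row 2

(2, 6)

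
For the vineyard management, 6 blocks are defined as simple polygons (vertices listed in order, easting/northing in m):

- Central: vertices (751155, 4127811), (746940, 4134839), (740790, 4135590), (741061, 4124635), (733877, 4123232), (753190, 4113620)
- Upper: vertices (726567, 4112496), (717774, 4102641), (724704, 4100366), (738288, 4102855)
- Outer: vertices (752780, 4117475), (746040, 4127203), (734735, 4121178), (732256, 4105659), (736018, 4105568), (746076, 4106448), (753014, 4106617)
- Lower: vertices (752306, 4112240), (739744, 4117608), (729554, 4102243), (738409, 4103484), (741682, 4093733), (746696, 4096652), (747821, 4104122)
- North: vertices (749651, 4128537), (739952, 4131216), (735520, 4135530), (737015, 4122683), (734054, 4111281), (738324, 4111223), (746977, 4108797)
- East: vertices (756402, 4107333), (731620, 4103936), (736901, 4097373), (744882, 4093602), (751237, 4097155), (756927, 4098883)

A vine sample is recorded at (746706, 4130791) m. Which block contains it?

Central

Cast a ray rightward from (746706, 4130791). For each polygon, the edges (by vertex number in listed order) whose endpoints lie on opposite sides of northing = 4130791, where each meets that height, and whether that is right or left of the point:
Central: 1–2 at easting≈749367.8 (right), 3–4 at easting≈740908.7 (left) → 1 crossing.
Upper: no edge straddles that height → 0 crossings.
Outer: no edge straddles that height → 0 crossings.
Lower: no edge straddles that height → 0 crossings.
North: 1–2 at easting≈741490.7 (left), 3–4 at easting≈736071.5 (left) → 0 crossings.
East: no edge straddles that height → 0 crossings.
Only Central has an odd count, so the point is inside Central.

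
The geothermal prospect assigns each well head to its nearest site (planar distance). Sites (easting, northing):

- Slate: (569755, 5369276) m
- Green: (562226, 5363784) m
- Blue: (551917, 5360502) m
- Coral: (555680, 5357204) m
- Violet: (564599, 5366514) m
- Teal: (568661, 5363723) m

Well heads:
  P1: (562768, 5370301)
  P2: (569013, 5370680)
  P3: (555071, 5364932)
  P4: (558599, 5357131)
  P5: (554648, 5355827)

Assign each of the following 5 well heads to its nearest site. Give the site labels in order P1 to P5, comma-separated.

Violet, Slate, Blue, Coral, Coral

P1 → Violet (d²=17693930.00)
P2 → Slate (d²=2521780.00)
P3 → Blue (d²=29572616.00)
P4 → Coral (d²=8525890.00)
P5 → Coral (d²=2961153.00)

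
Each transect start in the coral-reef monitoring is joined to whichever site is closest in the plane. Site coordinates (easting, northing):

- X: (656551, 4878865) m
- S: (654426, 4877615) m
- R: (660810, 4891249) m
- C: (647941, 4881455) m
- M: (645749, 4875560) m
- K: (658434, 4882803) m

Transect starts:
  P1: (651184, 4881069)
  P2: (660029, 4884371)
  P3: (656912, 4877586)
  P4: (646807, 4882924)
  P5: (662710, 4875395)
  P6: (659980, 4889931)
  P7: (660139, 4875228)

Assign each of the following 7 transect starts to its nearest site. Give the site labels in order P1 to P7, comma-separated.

P1 → C (d²=10666045.00)
P2 → K (d²=5002649.00)
P3 → X (d²=1766162.00)
P4 → C (d²=3443917.00)
P5 → X (d²=49974181.00)
P6 → R (d²=2426024.00)
P7 → X (d²=26101513.00)

C, K, X, C, X, R, X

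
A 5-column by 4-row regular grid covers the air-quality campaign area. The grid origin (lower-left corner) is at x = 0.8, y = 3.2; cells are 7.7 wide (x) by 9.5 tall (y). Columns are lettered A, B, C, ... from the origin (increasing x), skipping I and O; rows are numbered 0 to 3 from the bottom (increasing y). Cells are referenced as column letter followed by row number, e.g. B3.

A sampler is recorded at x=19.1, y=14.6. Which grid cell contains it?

Column index: ⌊(19.1 − 0.8) / 7.7⌋ = ⌊2.377⌋ = 2 → column C
Row offset from origin: ⌊(14.6 − 3.2) / 9.5⌋ = ⌊1.200⌋ = 1 → row 1

C1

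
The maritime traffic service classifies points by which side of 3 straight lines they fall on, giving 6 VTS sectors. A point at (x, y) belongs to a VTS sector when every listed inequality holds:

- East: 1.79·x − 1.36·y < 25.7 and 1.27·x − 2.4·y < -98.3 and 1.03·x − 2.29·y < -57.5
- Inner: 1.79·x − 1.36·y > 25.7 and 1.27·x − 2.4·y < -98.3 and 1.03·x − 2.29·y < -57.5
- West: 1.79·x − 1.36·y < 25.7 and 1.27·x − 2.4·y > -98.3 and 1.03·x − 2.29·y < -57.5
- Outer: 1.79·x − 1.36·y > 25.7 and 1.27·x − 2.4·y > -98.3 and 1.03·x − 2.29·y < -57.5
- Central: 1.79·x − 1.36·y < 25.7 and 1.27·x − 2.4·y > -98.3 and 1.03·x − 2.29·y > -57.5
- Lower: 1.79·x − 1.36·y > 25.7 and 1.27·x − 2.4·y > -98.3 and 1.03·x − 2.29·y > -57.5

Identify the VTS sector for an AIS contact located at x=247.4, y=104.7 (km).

1.79·247.4 − 1.36·104.7 = 300.454, which is > 25.7
1.27·247.4 − 2.4·104.7 = 62.918, which is > -98.3
1.03·247.4 − 2.29·104.7 = 15.059, which is > -57.5
This sign pattern matches Lower.

Lower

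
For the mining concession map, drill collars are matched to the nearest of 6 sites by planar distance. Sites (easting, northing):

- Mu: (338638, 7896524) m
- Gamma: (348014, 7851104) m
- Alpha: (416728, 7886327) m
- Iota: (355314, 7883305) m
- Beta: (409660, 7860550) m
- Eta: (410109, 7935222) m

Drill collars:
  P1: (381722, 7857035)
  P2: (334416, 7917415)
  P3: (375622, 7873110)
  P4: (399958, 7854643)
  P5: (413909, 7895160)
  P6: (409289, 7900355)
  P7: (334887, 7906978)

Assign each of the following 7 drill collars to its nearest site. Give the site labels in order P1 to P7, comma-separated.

P1 → Beta (d²=792887069.00)
P2 → Mu (d²=454259165.00)
P3 → Iota (d²=516352889.00)
P4 → Beta (d²=129021453.00)
P5 → Alpha (d²=85968650.00)
P6 → Alpha (d²=252123505.00)
P7 → Mu (d²=123356117.00)

Beta, Mu, Iota, Beta, Alpha, Alpha, Mu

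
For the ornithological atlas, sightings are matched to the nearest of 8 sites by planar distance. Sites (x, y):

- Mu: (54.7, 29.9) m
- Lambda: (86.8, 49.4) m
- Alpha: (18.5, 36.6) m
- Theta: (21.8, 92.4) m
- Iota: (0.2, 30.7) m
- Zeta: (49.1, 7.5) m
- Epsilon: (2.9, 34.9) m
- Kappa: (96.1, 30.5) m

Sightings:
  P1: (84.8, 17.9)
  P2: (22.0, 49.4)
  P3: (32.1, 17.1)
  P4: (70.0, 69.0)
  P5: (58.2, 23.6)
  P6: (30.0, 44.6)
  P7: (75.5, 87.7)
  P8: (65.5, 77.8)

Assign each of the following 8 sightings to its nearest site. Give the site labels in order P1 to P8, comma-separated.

Kappa, Alpha, Zeta, Lambda, Mu, Alpha, Lambda, Lambda

P1 → Kappa (d²=286.45)
P2 → Alpha (d²=176.09)
P3 → Zeta (d²=381.16)
P4 → Lambda (d²=666.40)
P5 → Mu (d²=51.94)
P6 → Alpha (d²=196.25)
P7 → Lambda (d²=1594.58)
P8 → Lambda (d²=1260.25)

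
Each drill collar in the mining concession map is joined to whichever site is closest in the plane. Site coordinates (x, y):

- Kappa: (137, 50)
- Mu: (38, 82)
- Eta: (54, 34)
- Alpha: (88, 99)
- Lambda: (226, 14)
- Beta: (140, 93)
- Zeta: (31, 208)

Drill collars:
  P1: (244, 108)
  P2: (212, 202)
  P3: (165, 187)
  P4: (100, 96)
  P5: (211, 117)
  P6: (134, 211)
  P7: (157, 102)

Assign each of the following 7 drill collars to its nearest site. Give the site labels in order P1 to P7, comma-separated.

P1 → Lambda (d²=9160.00)
P2 → Beta (d²=17065.00)
P3 → Beta (d²=9461.00)
P4 → Alpha (d²=153.00)
P5 → Beta (d²=5617.00)
P6 → Zeta (d²=10618.00)
P7 → Beta (d²=370.00)

Lambda, Beta, Beta, Alpha, Beta, Zeta, Beta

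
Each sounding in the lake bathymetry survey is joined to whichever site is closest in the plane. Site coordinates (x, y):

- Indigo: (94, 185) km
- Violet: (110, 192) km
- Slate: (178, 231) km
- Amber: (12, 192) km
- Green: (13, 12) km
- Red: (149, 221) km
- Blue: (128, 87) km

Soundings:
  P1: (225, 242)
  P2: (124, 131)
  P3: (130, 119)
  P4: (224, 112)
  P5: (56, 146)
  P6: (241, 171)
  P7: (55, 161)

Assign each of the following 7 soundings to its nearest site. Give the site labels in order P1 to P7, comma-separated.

Slate, Blue, Blue, Blue, Indigo, Slate, Indigo

P1 → Slate (d²=2330.00)
P2 → Blue (d²=1952.00)
P3 → Blue (d²=1028.00)
P4 → Blue (d²=9841.00)
P5 → Indigo (d²=2965.00)
P6 → Slate (d²=7569.00)
P7 → Indigo (d²=2097.00)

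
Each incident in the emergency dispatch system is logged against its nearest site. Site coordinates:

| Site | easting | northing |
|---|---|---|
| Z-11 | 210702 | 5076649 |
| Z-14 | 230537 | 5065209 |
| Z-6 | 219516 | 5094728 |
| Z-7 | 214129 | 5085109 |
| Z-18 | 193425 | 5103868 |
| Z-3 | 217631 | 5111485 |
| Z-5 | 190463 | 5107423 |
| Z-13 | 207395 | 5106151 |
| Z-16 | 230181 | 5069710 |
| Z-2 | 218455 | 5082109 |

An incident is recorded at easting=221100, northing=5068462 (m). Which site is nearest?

Squared distances to each site:
Z-11: 175145373.000; Z-14: 99638978.000; Z-6: 692411812.000; Z-7: 325717450.000; Z-18: 2019490461.000; Z-3: 1863012490.000; Z-5: 2456585290.000; Z-13: 1608287746.000; Z-16: 84022065.000; Z-2: 193236634.000.
Minimum at Z-16.

Z-16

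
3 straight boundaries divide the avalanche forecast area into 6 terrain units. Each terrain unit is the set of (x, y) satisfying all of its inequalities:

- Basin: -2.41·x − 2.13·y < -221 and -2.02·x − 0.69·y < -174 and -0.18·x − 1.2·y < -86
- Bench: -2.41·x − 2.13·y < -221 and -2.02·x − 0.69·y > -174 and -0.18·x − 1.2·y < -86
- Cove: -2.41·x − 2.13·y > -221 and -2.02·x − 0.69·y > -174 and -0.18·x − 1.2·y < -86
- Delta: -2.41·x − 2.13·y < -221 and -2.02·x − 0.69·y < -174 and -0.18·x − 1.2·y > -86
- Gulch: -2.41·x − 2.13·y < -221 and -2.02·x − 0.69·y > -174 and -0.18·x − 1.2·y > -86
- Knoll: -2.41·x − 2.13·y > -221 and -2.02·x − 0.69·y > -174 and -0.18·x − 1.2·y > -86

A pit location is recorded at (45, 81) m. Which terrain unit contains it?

Bench

-2.41·45 − 2.13·81 = -280.980, which is < -221
-2.02·45 − 0.69·81 = -146.790, which is > -174
-0.18·45 − 1.2·81 = -105.300, which is < -86
This sign pattern matches Bench.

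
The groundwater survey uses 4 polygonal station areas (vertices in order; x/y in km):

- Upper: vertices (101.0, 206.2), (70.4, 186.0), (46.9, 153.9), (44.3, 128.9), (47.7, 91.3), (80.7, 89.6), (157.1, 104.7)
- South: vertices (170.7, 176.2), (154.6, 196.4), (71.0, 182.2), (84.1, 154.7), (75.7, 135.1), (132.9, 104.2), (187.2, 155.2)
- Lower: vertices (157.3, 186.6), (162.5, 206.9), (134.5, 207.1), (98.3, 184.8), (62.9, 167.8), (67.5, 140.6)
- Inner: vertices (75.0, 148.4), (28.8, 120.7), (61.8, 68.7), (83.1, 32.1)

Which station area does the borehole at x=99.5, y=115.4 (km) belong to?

Cast a ray rightward from (99.5, 115.4). For each polygon, the edges (by vertex number in listed order) whose endpoints lie on opposite sides of y = 115.4, where each meets that height, and whether that is right or left of the point:
Upper: 4–5 at x≈45.52 (left), 7–1 at x≈151.19 (right) → 1 crossing.
South: 5–6 at x≈112.17 (right), 6–7 at x≈144.82 (right) → 2 crossings.
Lower: no edge straddles that height → 0 crossings.
Inner: 2–3 at x≈32.16 (left), 4–1 at x≈77.30 (left) → 0 crossings.
Only Upper has an odd count, so the point is inside Upper.

Upper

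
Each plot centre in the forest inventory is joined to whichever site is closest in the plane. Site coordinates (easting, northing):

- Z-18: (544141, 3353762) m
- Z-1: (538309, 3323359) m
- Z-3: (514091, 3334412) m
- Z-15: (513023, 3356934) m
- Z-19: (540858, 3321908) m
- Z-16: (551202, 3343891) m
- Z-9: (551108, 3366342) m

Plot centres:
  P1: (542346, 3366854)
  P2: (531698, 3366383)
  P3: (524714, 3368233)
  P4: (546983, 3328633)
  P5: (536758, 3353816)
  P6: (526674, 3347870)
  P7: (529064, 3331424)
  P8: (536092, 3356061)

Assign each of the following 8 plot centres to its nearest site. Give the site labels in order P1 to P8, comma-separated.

Z-9, Z-18, Z-15, Z-19, Z-18, Z-15, Z-1, Z-18

P1 → Z-9 (d²=77034788.00)
P2 → Z-18 (d²=314117890.00)
P3 → Z-15 (d²=264346882.00)
P4 → Z-19 (d²=82741250.00)
P5 → Z-18 (d²=54511605.00)
P6 → Z-15 (d²=268505897.00)
P7 → Z-1 (d²=150514250.00)
P8 → Z-18 (d²=70071802.00)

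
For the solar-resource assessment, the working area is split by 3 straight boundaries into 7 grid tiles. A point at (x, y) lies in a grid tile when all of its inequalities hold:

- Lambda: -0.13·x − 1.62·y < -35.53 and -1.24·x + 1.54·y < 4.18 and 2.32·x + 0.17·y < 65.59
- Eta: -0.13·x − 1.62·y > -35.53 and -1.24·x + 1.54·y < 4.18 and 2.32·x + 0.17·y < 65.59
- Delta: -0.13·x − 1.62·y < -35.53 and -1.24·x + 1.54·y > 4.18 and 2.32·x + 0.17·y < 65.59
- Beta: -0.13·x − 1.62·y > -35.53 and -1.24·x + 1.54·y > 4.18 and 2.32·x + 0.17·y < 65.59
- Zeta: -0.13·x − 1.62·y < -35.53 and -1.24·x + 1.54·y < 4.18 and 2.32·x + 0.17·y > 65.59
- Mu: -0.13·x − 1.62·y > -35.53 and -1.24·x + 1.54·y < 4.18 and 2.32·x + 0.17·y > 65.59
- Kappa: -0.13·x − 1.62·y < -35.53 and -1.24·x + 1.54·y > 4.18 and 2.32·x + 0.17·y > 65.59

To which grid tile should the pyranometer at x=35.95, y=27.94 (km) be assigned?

-0.13·35.95 − 1.62·27.94 = -49.936, which is < -35.53
-1.24·35.95 + 1.54·27.94 = -1.550, which is < 4.18
2.32·35.95 + 0.17·27.94 = 88.154, which is > 65.59
This sign pattern matches Zeta.

Zeta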